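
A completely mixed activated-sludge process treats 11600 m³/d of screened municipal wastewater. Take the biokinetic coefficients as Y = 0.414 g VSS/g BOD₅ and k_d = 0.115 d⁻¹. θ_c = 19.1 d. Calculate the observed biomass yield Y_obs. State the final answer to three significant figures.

Y_obs ≈ 0.130 g VSS/g BOD₅

Y_obs = Y / (1 + k_d θ_c) = 0.414 / (1 + 0.115 × 19.1) = 0.414 / 3.197 = 0.1295.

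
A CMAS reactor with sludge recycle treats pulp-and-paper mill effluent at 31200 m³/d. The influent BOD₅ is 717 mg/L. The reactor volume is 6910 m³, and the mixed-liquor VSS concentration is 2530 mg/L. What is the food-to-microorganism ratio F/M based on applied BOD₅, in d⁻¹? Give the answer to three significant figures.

F/M ≈ 1.28 d⁻¹

Food-to-microorganism ratio F/M = Q S₀ / (V X) = 31200 × 717 / (6910 × 2530) = 1.280 d⁻¹.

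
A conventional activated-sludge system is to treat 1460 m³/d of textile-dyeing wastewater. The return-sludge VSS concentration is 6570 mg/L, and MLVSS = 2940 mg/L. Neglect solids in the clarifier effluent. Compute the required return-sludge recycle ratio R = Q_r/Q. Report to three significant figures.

R ≈ 0.810

Solids balance on the clarifier gives (1+R)X = R·X_r, so R = X/(X_r − X) = 2940 / (6570 − 2940) = 0.8099.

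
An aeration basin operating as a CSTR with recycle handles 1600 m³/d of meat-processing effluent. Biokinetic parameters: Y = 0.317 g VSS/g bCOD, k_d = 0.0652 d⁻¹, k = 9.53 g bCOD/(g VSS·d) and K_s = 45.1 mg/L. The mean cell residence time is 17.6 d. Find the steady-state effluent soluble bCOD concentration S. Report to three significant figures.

From the Monod/SRT balance for a CMAS, S = K_s·(1+k_d θ_c)/[θ_c·(Y k − k_d) − 1] = 45.1 × (1 + 0.0652 × 17.6) / [17.6 × (0.317 × 9.53 − 0.0652) − 1] = 96.85 / 51.02 = 1.898 mg/L.

S ≈ 1.90 mg/L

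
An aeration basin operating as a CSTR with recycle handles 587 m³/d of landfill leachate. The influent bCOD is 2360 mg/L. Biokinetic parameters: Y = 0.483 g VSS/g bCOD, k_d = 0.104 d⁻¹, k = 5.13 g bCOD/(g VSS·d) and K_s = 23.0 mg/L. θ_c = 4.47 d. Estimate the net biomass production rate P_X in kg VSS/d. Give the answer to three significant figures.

Effluent substrate depends only on kinetics and SRT: S = K_s(1 + k_d θ_c) / [θ_c(Yk − k_d) − 1] = 23.0 × (1 + 0.104 × 4.47) / [4.47 × (0.483 × 5.13 − 0.104) − 1] = 33.69 / 9.611 = 3.506 mg/L.
Correct the yield for decay: Y_obs = Y/(1 + k_d θ_c) = 0.483 / (1 + 0.104 × 4.47) = 0.483 / 1.465 = 0.3297.
Substrate removed = Q·(S₀ − S) = 587 m³/d × (2360 − 3.51) g/m³ = 1.38×10^6 g/d = 1383 kg/d.
Net biomass production P_X = Y_obs × Q·(S₀ − S) = 0.3297 × 1383 = 456.1 kg VSS/d.

P_X ≈ 456 kg VSS/d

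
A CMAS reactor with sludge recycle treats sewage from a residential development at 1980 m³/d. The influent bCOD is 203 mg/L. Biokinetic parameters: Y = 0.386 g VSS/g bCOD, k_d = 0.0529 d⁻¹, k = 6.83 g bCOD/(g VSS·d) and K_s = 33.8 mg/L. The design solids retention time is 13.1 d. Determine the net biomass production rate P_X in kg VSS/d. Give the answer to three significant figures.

Effluent substrate depends only on kinetics and SRT: S = K_s(1 + k_d θ_c) / [θ_c(Yk − k_d) − 1] = 33.8 × (1 + 0.0529 × 13.1) / [13.1 × (0.386 × 6.83 − 0.0529) − 1] = 57.22 / 32.84 = 1.742 mg/L.
Observed yield with endogenous decay: Y_obs = Y / (1 + k_d·θ_c) = 0.386 / (1 + 0.0529 × 13.1) = 0.386 / 1.693 = 0.2280 g VSS/g bCOD.
Substrate removed = Q·(S₀ − S) = 1980 m³/d × (203 − 1.74) g/m³ = 3.98×10^5 g/d = 398.5 kg/d.
So the net sludge growth is P_X = 0.2280 × 398.5 = 90.86 kg VSS/d.

P_X ≈ 90.9 kg VSS/d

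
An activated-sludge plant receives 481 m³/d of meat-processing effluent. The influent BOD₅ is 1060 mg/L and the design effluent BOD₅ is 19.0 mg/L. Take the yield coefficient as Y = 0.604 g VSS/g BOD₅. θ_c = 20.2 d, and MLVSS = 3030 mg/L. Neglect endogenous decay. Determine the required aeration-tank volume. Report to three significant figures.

V ≈ 2020 m³

Biomass mass balance (decay neglected): V·X = Y·Q·(S₀ − S)·θ_c, so V = 0.604 × 481 × (1060 − 19.0) × 20.2 / 3030 = 2016 m³.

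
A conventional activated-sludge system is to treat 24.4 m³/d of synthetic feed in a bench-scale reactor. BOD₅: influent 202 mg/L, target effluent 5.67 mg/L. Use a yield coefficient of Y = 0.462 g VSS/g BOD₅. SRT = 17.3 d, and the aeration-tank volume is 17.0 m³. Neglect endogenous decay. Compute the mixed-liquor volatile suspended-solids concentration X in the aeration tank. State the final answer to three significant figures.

X ≈ 2250 mg/L

Without decay, X = Y Q (S₀−S) θ_c / V = 0.462 × 24.4 × (202 − 5.67) × 17.3 / 17.0 = 2252 mg/L.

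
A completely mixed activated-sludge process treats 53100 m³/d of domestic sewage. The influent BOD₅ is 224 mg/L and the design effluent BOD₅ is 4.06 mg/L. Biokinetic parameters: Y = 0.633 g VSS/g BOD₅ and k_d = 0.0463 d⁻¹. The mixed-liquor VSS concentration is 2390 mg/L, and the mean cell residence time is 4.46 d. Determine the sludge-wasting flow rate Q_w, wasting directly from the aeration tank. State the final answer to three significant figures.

Q_w ≈ 2560 m³/d

Rearranging the biomass balance for a CMAS with decay, V = Y·Q·ΔS·θ_c / [X·(1+k_d θ_c)] = 0.633 × 53100 × (224 − 4.06) × 4.46 / [2390 × (1 + 0.0463 × 4.46)] = 3.3×10^7 / 2884 = 11434 m³.
Wasting from the aeration tank: Q_w = V / θ_c = 11434 / 4.46 = 2564 m³/d.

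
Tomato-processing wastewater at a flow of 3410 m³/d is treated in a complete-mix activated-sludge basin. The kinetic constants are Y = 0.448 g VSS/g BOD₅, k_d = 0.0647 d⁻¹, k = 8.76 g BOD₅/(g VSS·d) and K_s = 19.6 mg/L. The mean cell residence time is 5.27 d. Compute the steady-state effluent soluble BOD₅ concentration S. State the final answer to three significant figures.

S ≈ 1.36 mg/L

For a completely mixed reactor with recycle the Lawrence–McCarty relation gives S = K_s·(1 + k_d·θ_c) / [θ_c·(Y·k − k_d) − 1] = 19.6 × (1 + 0.0647 × 5.27) / [5.27 × (0.448 × 8.76 − 0.0647) − 1] = 26.28 / 19.34 = 1.359 mg/L.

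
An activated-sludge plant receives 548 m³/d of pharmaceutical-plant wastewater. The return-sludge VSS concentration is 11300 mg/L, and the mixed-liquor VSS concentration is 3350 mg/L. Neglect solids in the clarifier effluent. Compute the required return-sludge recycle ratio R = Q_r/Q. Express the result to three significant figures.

R ≈ 0.421

Solids balance on the clarifier gives (1+R)X = R·X_r, so R = X/(X_r − X) = 3350 / (11300 − 3350) = 0.4214.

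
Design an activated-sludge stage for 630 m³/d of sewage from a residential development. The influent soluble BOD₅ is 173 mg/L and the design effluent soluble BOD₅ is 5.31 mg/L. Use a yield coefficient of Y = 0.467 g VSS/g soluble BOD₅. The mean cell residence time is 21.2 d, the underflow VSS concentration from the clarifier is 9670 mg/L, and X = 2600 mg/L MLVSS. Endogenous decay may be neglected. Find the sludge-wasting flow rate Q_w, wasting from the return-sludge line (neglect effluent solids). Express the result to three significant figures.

Q_w ≈ 5.10 m³/d

Biomass mass balance (decay neglected): V·X = Y·Q·(S₀ − S)·θ_c, so V = 0.467 × 630 × (173 − 5.31) × 21.2 / 2600 = 402.3 m³.
Wasting from the return line (neglecting effluent solids): Q_w = V·X / (θ_c·X_r) = 402.3 × 2600 / (21.2 × 9670) = 5.102 m³/d.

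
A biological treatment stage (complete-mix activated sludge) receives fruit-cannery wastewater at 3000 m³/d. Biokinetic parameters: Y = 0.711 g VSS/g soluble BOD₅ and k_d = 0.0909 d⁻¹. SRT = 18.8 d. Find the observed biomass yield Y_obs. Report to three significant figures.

Correct the yield for decay: Y_obs = Y/(1 + k_d θ_c) = 0.711 / (1 + 0.0909 × 18.8) = 0.711 / 2.709 = 0.2625.

Y_obs ≈ 0.262 g VSS/g soluble BOD₅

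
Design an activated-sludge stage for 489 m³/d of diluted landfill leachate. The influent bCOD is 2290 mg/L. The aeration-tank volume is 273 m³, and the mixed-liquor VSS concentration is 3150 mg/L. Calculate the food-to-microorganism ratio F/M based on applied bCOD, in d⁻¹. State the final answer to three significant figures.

F/M ≈ 1.30 d⁻¹

F/M = Q·S₀ / (V·X) = 489 × 2290 / (273.0 × 3150) = 1.302 g bCOD·(g VSS·d)⁻¹.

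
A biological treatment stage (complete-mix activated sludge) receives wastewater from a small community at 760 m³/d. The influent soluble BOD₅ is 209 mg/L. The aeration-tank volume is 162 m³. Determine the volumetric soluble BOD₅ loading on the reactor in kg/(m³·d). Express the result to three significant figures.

L_v ≈ 0.980 kg soluble BOD₅/(m³·d)

L_v = Q S₀ / V = 760 × 209 × 10⁻³ / 162.0 = 0.9805 kg/(m³·d).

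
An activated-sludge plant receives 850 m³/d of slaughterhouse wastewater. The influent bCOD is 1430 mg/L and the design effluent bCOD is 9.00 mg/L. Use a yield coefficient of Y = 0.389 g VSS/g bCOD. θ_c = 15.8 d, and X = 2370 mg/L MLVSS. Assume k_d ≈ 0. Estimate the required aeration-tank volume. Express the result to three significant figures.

V ≈ 3130 m³

V·X = Y·Q·ΔS·θ_c gives V = 0.389 × 850 × (1430 − 9.00) × 15.8 / 2370 = 3132 m³.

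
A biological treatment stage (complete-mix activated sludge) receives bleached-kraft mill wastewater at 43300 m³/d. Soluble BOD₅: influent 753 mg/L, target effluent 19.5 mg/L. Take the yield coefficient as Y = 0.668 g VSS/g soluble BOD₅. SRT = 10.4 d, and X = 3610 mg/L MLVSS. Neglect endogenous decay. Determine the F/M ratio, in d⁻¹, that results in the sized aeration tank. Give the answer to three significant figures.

F/M ≈ 0.148 d⁻¹

V·X = Y·Q·ΔS·θ_c gives V = 0.668 × 43300 × (753 − 19.5) × 10.4 / 3610 = 61121 m³.
Food-to-microorganism ratio F/M = Q S₀ / (V X) = 43300 × 753 / (61121 × 3610) = 0.1478 d⁻¹.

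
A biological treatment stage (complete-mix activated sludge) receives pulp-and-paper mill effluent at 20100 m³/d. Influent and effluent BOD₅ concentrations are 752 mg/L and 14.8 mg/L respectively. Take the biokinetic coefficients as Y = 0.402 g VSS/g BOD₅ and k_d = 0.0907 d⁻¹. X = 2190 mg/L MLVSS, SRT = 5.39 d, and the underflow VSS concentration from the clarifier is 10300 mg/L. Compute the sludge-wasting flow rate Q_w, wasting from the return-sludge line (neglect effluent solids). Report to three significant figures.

Rearranging the biomass balance for a CMAS with decay, V = Y·Q·ΔS·θ_c / [X·(1+k_d θ_c)] = 0.402 × 20100 × (752 − 14.8) × 5.39 / [2190 × (1 + 0.0907 × 5.39)] = 3.21×10^7 / 3261 = 9847 m³.
Q_w = (V·X)/(θ_c X_r) = 9847 × 2190 / (5.39 × 10300) = 388.4 m³/d.

Q_w ≈ 388 m³/d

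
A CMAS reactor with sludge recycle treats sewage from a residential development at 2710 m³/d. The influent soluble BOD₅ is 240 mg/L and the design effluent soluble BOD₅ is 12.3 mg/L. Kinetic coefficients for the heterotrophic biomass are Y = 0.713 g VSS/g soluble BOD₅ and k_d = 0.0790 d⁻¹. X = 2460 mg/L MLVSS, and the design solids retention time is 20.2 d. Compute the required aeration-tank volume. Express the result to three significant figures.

Steady-state biomass mass balance: V·X·(1 + k_d·θ_c) = Y·Q·(S₀ − S)·θ_c, so V = 0.713 × 2710 × (240 − 12.3) × 20.2 / [2460 × (1 + 0.0790 × 20.2)] = 8.89×10^6 / 6386 = 1392 m³.

V ≈ 1390 m³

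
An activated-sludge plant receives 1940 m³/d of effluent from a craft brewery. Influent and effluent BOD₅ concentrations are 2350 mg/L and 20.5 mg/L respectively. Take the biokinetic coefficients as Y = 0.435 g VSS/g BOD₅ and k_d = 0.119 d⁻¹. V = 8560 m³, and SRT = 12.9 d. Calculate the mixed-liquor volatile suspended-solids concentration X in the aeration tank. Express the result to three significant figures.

X = Y·Q·ΔS·θ_c / [V·(1 + k_d θ_c)] = 0.435 × 1940 × (2350 − 20.5) × 12.9 / [8560 × (1 + 0.119 × 12.9)] = 1169 mg/L.

X ≈ 1170 mg/L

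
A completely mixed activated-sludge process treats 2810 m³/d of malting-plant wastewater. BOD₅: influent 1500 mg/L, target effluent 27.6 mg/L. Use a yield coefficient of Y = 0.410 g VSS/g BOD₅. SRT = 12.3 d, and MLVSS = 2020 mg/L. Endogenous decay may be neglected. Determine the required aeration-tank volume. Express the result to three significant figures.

With k_d = 0 the design equation reduces to V = Y Q (S₀−S) θ_c / X = 0.410 × 2810 × (1500 − 27.6) × 12.3 / 2020 = 10329 m³.

V ≈ 10300 m³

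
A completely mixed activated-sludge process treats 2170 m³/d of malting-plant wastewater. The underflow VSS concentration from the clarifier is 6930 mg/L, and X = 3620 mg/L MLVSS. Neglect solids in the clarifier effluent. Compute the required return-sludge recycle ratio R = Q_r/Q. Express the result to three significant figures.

R ≈ 1.09

Solids balance on the clarifier gives (1+R)X = R·X_r, so R = X/(X_r − X) = 3620 / (6930 − 3620) = 1.094.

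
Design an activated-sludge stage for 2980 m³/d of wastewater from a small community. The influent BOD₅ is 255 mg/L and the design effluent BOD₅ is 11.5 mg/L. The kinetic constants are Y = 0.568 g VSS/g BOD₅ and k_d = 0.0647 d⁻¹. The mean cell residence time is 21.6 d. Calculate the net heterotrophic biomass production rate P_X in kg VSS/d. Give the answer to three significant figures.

The observed yield is Y_obs = Y/(1 + k_d·θ_c) = 0.568 / (1 + 0.0647 × 21.6) = 0.568 / 2.398 = 0.2369 g VSS per g BOD₅ removed.
Mass of BOD₅ removed per day: Q(S₀ − S) = 2980 × 243.5 g/m³ = 725.6 kg/d.
Net biomass production P_X = Y_obs × Q·(S₀ − S) = 0.2369 × 725.6 = 171.9 kg VSS/d.

P_X ≈ 172 kg VSS/d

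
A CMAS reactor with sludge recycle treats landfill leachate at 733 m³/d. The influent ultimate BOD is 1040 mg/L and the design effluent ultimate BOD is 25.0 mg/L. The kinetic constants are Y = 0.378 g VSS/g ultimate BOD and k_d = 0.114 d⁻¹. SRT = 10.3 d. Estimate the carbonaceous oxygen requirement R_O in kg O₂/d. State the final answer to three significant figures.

Observed yield with endogenous decay: Y_obs = Y / (1 + k_d·θ_c) = 0.378 / (1 + 0.114 × 10.3) = 0.378 / 2.174 = 0.1739 g VSS/g ultimate BOD.
Q·(S₀ − S) = 733 × (1040 − 25.0) × 10⁻³ = 744.0 kg/d removed.
P_X = Y_obs·Q·(S₀ − S) = 0.1739 × 744.0 = 129.3 kg VSS/d.
Carbonaceous O₂ demand = substrate oxidised − cell-mass equivalent = 744.0 − 1.42 × 129.3 = 560.3 kg O₂/d.

R_O ≈ 560 kg O₂/d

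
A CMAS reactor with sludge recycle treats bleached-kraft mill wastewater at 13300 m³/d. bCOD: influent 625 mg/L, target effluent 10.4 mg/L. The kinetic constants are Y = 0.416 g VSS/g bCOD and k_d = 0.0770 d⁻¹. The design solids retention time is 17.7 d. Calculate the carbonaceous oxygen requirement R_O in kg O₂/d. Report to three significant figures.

Correct the yield for decay: Y_obs = Y/(1 + k_d θ_c) = 0.416 / (1 + 0.0770 × 17.7) = 0.416 / 2.363 = 0.1761.
Mass of bCOD removed per day: Q(S₀ − S) = 13300 × 614.6 g/m³ = 8174 kg/d.
Biomass synthesised: P_X = Y_obs × 8174 = 1439 kg VSS/d.
Carbonaceous O₂ demand = substrate oxidised − cell-mass equivalent = 8174 − 1.42 × 1439 = 6131 kg O₂/d.

R_O ≈ 6130 kg O₂/d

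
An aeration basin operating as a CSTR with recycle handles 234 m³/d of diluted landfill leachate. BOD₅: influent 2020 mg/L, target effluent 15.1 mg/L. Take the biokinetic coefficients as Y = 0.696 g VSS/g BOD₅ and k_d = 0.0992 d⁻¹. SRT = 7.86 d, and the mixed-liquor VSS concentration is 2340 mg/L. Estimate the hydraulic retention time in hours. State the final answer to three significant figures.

τ ≈ 63.2 h

Steady-state biomass mass balance: V·X·(1 + k_d·θ_c) = Y·Q·(S₀ − S)·θ_c, so V = 0.696 × 234 × (2020 − 15.1) × 7.86 / [2340 × (1 + 0.0992 × 7.86)] = 2.57×10^6 / 4165 = 616.3 m³.
Hydraulic retention time τ = V/Q = 616.3 / 234 = 2.634 d = 63.21 h.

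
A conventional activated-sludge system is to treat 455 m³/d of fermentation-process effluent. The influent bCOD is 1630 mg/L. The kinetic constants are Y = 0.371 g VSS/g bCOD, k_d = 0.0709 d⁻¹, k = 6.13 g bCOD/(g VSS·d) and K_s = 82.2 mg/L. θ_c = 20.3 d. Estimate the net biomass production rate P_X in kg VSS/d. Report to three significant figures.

P_X ≈ 112 kg VSS/d

Effluent substrate depends only on kinetics and SRT: S = K_s(1 + k_d θ_c) / [θ_c(Yk − k_d) − 1] = 82.2 × (1 + 0.0709 × 20.3) / [20.3 × (0.371 × 6.13 − 0.0709) − 1] = 200.5 / 43.73 = 4.585 mg/L.
Observed yield with endogenous decay: Y_obs = Y / (1 + k_d·θ_c) = 0.371 / (1 + 0.0709 × 20.3) = 0.371 / 2.439 = 0.1521 g VSS/g bCOD.
Mass of bCOD removed per day: Q(S₀ − S) = 455 × 1625 g/m³ = 739.6 kg/d.
P_X = Y_obs · Q(S₀ − S) = 0.1521 × 739.6 = 112.5 kg VSS/d.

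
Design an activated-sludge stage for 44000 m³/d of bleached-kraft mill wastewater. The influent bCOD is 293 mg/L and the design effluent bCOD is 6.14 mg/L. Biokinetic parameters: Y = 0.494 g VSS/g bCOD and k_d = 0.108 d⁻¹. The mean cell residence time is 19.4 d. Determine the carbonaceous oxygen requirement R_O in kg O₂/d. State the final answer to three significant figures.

Correct the yield for decay: Y_obs = Y/(1 + k_d θ_c) = 0.494 / (1 + 0.108 × 19.4) = 0.494 / 3.095 = 0.1596.
ΔS = 293 − 6.14 = 286.9 mg/L, so the substrate removal rate is 44000 × 286.9/1000 = 12622 kg bCOD/d.
Net sludge production P_X = 0.1596 × 12622 = 2014 kg VSS/d.
Carbonaceous O₂ demand = substrate oxidised − cell-mass equivalent = 12622 − 1.42 × 2014 = 9761 kg O₂/d.

R_O ≈ 9760 kg O₂/d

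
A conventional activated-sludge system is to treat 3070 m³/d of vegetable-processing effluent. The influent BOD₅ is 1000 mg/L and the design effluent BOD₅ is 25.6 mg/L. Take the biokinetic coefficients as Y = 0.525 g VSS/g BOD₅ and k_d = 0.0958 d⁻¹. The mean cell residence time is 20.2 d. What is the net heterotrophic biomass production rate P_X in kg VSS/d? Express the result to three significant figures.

Observed yield with endogenous decay: Y_obs = Y / (1 + k_d·θ_c) = 0.525 / (1 + 0.0958 × 20.2) = 0.525 / 2.935 = 0.1789 g VSS/g BOD₅.
Q·(S₀ − S) = 3070 × (1000 − 25.6) × 10⁻³ = 2991 kg/d removed.
Net biomass production P_X = Y_obs × Q·(S₀ − S) = 0.1789 × 2991 = 535.1 kg VSS/d.

P_X ≈ 535 kg VSS/d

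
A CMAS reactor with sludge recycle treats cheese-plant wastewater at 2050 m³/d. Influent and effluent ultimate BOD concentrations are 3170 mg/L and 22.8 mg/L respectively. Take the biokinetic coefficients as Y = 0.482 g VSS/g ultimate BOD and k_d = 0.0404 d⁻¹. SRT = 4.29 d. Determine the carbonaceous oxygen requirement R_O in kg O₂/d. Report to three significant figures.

Observed yield with endogenous decay: Y_obs = Y / (1 + k_d·θ_c) = 0.482 / (1 + 0.0404 × 4.29) = 0.482 / 1.173 = 0.4108 g VSS/g ultimate BOD.
Mass of ultimate BOD removed per day: Q(S₀ − S) = 2050 × 3147 g/m³ = 6452 kg/d.
P_X = Y_obs·Q·(S₀ − S) = 0.4108 × 6452 = 2650 kg VSS/d.
Carbonaceous O₂ demand = substrate oxidised − cell-mass equivalent = 6452 − 1.42 × 2650 = 2688 kg O₂/d.

R_O ≈ 2690 kg O₂/d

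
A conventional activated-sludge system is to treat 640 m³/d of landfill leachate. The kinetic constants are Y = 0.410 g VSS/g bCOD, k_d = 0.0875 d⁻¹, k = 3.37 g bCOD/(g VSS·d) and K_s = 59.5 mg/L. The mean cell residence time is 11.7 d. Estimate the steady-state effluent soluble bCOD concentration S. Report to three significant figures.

Effluent substrate depends only on kinetics and SRT: S = K_s(1 + k_d θ_c) / [θ_c(Yk − k_d) − 1] = 59.5 × (1 + 0.0875 × 11.7) / [11.7 × (0.410 × 3.37 − 0.0875) − 1] = 120.4 / 14.14 = 8.514 mg/L.

S ≈ 8.51 mg/L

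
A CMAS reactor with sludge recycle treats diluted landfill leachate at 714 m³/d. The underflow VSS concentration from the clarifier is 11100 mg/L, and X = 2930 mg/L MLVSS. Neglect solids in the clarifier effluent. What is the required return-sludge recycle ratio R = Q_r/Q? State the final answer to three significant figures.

Mass balance around the secondary clarifier (neglecting effluent solids): R = X / (X_r − X) = 2930 / (11100 − 2930) = 0.3586.

R ≈ 0.359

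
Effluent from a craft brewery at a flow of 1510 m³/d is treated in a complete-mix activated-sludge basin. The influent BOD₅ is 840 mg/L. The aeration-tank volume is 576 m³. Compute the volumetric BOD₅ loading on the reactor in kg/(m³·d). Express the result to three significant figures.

L_v ≈ 2.20 kg BOD₅/(m³·d)

Volumetric loading L_v = Q·S₀ / V = 1510 × 840 g/m³ / 576.0 m³ = 2202 g/(m³·d) = 2.202 kg BOD₅/(m³·d).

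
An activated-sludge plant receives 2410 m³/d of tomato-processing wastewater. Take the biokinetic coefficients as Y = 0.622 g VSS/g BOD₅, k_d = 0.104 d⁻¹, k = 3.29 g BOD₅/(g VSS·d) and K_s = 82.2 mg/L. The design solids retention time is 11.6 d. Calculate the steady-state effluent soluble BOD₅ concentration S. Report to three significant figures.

S ≈ 8.42 mg/L

For a completely mixed reactor with recycle the Lawrence–McCarty relation gives S = K_s·(1 + k_d·θ_c) / [θ_c·(Y·k − k_d) − 1] = 82.2 × (1 + 0.104 × 11.6) / [11.6 × (0.622 × 3.29 − 0.104) − 1] = 181.4 / 21.53 = 8.423 mg/L.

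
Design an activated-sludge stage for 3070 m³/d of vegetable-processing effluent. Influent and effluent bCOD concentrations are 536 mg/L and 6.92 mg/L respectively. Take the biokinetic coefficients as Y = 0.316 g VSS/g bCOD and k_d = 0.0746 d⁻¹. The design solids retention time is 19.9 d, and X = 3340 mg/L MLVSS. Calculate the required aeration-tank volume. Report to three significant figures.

V ≈ 1230 m³

Rearranging the biomass balance for a CMAS with decay, V = Y·Q·ΔS·θ_c / [X·(1+k_d θ_c)] = 0.316 × 3070 × (536 − 6.92) × 19.9 / [3340 × (1 + 0.0746 × 19.9)] = 1.02×10^7 / 8298 = 1231 m³.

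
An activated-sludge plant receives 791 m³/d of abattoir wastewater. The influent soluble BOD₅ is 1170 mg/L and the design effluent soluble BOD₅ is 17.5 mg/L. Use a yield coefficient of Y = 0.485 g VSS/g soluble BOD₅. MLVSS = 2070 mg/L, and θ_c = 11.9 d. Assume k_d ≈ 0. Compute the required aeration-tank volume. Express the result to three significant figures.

V·X = Y·Q·ΔS·θ_c gives V = 0.485 × 791 × (1170 − 17.5) × 11.9 / 2070 = 2542 m³.

V ≈ 2540 m³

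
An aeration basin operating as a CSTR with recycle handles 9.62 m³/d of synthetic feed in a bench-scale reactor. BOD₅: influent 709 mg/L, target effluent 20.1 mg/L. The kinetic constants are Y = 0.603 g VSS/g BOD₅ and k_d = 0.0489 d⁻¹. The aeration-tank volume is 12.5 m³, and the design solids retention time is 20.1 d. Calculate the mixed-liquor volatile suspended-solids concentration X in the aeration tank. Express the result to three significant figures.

X ≈ 3240 mg/L

From V·X·(1 + k_d·θ_c) = Y·Q·(S₀ − S)·θ_c: X = 0.603 × 9.62 × (709 − 20.1) × 20.1 / [12.5 × (1 + 0.0489 × 20.1)] = 3241 mg/L.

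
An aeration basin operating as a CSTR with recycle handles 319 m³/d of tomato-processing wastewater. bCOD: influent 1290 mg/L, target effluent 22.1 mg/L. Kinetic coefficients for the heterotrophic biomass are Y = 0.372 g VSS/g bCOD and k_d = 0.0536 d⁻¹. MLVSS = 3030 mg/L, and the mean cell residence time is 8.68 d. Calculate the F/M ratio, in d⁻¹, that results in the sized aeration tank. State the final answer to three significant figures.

Steady-state biomass mass balance: V·X·(1 + k_d·θ_c) = Y·Q·(S₀ − S)·θ_c, so V = 0.372 × 319 × (1290 − 22.1) × 8.68 / [3030 × (1 + 0.0536 × 8.68)] = 1.31×10^6 / 4440 = 294.2 m³.
F/M = Q·S₀ / (V·X) = 319 × 1290 / (294.2 × 3030) = 0.4617 g bCOD·(g VSS·d)⁻¹.

F/M ≈ 0.462 d⁻¹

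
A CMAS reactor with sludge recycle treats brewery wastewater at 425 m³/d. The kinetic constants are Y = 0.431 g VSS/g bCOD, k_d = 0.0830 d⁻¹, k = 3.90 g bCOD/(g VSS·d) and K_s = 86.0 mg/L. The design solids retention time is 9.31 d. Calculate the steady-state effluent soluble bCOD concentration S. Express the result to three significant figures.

S ≈ 11.0 mg/L

For a completely mixed reactor with recycle the Lawrence–McCarty relation gives S = K_s·(1 + k_d·θ_c) / [θ_c·(Y·k − k_d) − 1] = 86.0 × (1 + 0.0830 × 9.31) / [9.31 × (0.431 × 3.90 − 0.0830) − 1] = 152.5 / 13.88 = 10.99 mg/L.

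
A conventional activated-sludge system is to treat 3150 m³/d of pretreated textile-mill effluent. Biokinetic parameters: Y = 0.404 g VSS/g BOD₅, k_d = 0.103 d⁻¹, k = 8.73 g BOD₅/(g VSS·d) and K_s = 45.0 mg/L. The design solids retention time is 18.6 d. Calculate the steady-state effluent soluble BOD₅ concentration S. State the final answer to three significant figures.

Effluent substrate depends only on kinetics and SRT: S = K_s(1 + k_d θ_c) / [θ_c(Yk − k_d) − 1] = 45.0 × (1 + 0.103 × 18.6) / [18.6 × (0.404 × 8.73 − 0.103) − 1] = 131.2 / 62.68 = 2.093 mg/L.

S ≈ 2.09 mg/L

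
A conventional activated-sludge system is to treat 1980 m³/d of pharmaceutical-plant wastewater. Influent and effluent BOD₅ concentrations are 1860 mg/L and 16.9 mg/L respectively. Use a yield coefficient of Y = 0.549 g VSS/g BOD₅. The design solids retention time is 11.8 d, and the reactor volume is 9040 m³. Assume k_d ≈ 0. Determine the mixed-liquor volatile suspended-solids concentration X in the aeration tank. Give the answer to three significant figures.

X ≈ 2620 mg/L

Without decay, X = Y Q (S₀−S) θ_c / V = 0.549 × 1980 × (1860 − 16.9) × 11.8 / 9040 = 2615 mg/L.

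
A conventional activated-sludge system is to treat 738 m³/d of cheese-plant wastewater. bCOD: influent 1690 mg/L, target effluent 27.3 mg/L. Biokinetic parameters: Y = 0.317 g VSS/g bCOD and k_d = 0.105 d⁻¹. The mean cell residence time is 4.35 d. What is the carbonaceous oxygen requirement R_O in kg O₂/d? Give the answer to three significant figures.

R_O ≈ 848 kg O₂/d

The observed yield is Y_obs = Y/(1 + k_d·θ_c) = 0.317 / (1 + 0.105 × 4.35) = 0.317 / 1.457 = 0.2176 g VSS per g bCOD removed.
Mass of bCOD removed per day: Q(S₀ − S) = 738 × 1663 g/m³ = 1227 kg/d.
P_X = Y_obs·Q·(S₀ − S) = 0.2176 × 1227 = 267.0 kg VSS/d.
R_O = Q·ΔS − 1.42 P_X = 1227 − 379.2 = 847.9 kg O₂/d.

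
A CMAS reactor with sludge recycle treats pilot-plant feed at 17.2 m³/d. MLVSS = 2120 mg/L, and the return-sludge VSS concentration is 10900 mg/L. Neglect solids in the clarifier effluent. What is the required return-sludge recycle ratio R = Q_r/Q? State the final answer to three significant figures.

R = Q_r/Q = X/(X_r − X) = 2120 / (10900 − 2120) = 0.2415.

R ≈ 0.241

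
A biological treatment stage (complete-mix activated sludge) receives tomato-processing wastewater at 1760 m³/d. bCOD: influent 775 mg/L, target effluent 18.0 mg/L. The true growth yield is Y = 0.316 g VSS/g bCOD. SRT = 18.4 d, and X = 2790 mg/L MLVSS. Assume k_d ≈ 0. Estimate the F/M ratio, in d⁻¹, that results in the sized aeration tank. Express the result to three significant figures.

F/M ≈ 0.176 d⁻¹

Biomass mass balance (decay neglected): V·X = Y·Q·(S₀ − S)·θ_c, so V = 0.316 × 1760 × (775 − 18.0) × 18.4 / 2790 = 2777 m³.
F/M = applied load / biomass = Q·S₀/(V·X) = 1760 × 775 / (2777 × 2790) = 0.1761 d⁻¹.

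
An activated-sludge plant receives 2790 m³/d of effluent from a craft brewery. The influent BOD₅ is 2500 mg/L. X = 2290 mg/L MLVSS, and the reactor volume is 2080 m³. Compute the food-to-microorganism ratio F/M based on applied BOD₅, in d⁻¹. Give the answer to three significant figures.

F/M ≈ 1.46 d⁻¹

Food-to-microorganism ratio F/M = Q S₀ / (V X) = 2790 × 2500 / (2080 × 2290) = 1.464 d⁻¹.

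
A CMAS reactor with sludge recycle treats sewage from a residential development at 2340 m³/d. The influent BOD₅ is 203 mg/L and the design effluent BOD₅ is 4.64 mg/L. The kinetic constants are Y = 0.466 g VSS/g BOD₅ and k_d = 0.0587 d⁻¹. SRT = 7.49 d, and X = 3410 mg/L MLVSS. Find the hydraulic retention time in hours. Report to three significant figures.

Rearranging the biomass balance for a CMAS with decay, V = Y·Q·ΔS·θ_c / [X·(1+k_d θ_c)] = 0.466 × 2340 × (203 − 4.64) × 7.49 / [3410 × (1 + 0.0587 × 7.49)] = 1.62×10^6 / 4909 = 330.0 m³.
Hydraulic retention time τ = V/Q = 330.0 / 2340 = 0.1410 d = 3.385 h.

τ ≈ 3.38 h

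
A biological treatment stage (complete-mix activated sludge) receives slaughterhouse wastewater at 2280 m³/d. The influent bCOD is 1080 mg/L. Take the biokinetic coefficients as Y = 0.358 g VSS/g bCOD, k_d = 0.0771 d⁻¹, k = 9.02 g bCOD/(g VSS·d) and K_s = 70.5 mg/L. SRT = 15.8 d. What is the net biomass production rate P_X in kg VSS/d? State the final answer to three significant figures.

P_X ≈ 396 kg VSS/d

Effluent substrate depends only on kinetics and SRT: S = K_s(1 + k_d θ_c) / [θ_c(Yk − k_d) − 1] = 70.5 × (1 + 0.0771 × 15.8) / [15.8 × (0.358 × 9.02 − 0.0771) − 1] = 156.4 / 48.80 = 3.204 mg/L.
Y_obs = Y / (1 + k_d θ_c) = 0.358 / (1 + 0.0771 × 15.8) = 0.358 / 2.218 = 0.1614.
Mass of bCOD removed per day: Q(S₀ − S) = 2280 × 1077 g/m³ = 2455 kg/d.
So the net sludge growth is P_X = 0.1614 × 2455 = 396.2 kg VSS/d.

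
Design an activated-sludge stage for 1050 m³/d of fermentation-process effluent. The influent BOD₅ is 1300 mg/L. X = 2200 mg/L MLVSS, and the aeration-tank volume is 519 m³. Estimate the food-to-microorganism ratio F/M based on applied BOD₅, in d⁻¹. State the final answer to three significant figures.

Food-to-microorganism ratio F/M = Q S₀ / (V X) = 1050 × 1300 / (519.0 × 2200) = 1.195 d⁻¹.

F/M ≈ 1.20 d⁻¹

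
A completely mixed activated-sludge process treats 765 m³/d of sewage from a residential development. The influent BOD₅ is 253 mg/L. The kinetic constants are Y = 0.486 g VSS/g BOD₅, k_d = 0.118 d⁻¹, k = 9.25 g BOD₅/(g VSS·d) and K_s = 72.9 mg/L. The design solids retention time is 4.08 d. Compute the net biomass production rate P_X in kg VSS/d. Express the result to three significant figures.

For a completely mixed reactor with recycle the Lawrence–McCarty relation gives S = K_s·(1 + k_d·θ_c) / [θ_c·(Y·k − k_d) − 1] = 72.9 × (1 + 0.118 × 4.08) / [4.08 × (0.486 × 9.25 − 0.118) − 1] = 108.0 / 16.86 = 6.405 mg/L.
Correct the yield for decay: Y_obs = Y/(1 + k_d θ_c) = 0.486 / (1 + 0.118 × 4.08) = 0.486 / 1.481 = 0.3281.
Q·(S₀ − S) = 765 × (253 − 6.41) × 10⁻³ = 188.6 kg/d removed.
Net biomass production P_X = Y_obs × Q·(S₀ − S) = 0.3281 × 188.6 = 61.89 kg VSS/d.

P_X ≈ 61.9 kg VSS/d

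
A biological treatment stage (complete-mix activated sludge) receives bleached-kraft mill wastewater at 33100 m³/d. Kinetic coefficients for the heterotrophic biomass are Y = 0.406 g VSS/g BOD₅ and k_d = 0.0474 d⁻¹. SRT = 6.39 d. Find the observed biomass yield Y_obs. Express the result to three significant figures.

Observed yield with endogenous decay: Y_obs = Y / (1 + k_d·θ_c) = 0.406 / (1 + 0.0474 × 6.39) = 0.406 / 1.303 = 0.3116 g VSS/g BOD₅.

Y_obs ≈ 0.312 g VSS/g BOD₅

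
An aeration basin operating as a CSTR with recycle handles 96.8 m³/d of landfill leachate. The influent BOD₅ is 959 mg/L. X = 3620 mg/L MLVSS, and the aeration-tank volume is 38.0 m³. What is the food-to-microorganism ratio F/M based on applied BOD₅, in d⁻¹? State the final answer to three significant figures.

Food-to-microorganism ratio F/M = Q S₀ / (V X) = 96.8 × 959 / (38.00 × 3620) = 0.6748 d⁻¹.

F/M ≈ 0.675 d⁻¹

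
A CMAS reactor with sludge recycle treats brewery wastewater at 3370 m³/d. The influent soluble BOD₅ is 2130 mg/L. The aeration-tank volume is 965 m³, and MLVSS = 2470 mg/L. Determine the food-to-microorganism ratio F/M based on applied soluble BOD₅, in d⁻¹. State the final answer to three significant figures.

F/M = Q·S₀ / (V·X) = 3370 × 2130 / (965.0 × 2470) = 3.012 g soluble BOD₅·(g VSS·d)⁻¹.

F/M ≈ 3.01 d⁻¹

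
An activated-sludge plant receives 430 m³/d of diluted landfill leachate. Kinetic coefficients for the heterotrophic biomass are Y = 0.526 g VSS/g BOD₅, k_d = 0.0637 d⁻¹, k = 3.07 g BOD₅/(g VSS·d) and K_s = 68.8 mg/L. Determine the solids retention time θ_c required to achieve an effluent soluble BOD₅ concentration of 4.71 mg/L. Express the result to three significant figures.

Specific growth rate at S = 4.71 mg/L: μ = YkS/(K_s+S) = 0.526·3.07·4.71/(68.8+4.71) = 0.1035 d⁻¹.
θ_c = 1/(μ − k_d) = 1/(0.1035 − 0.0637) = 1/0.03977 = 25.15 d.

θ_c ≈ 25.1 d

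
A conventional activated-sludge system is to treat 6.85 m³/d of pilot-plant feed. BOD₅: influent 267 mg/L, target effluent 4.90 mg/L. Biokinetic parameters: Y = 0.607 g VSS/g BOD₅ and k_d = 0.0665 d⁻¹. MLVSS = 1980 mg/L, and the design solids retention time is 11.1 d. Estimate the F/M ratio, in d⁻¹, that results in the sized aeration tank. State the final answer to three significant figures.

Rearranging the biomass balance for a CMAS with decay, V = Y·Q·ΔS·θ_c / [X·(1+k_d θ_c)] = 0.607 × 6.85 × (267 − 4.90) × 11.1 / [1980 × (1 + 0.0665 × 11.1)] = 1.21×10^4 / 3442 = 3.515 m³.
F/M = Q·S₀ / (V·X) = 6.85 × 267 / (3.515 × 1980) = 0.2628 g BOD₅·(g VSS·d)⁻¹.

F/M ≈ 0.263 d⁻¹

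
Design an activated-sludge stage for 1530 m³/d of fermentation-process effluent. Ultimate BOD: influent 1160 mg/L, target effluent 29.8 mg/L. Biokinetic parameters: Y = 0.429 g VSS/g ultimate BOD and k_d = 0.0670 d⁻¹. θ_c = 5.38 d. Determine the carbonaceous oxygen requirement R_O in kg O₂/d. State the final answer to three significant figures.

R_O ≈ 955 kg O₂/d

The observed yield is Y_obs = Y/(1 + k_d·θ_c) = 0.429 / (1 + 0.0670 × 5.38) = 0.429 / 1.360 = 0.3153 g VSS per g ultimate BOD removed.
Q·(S₀ − S) = 1530 × (1160 − 29.8) × 10⁻³ = 1729 kg/d removed.
Biomass synthesised: P_X = Y_obs × 1729 = 545.3 kg VSS/d.
R_O = Q·(S₀ − S) − 1.42·P_X = 1729 − 1.42 × 545.3 = 954.9 kg O₂/d.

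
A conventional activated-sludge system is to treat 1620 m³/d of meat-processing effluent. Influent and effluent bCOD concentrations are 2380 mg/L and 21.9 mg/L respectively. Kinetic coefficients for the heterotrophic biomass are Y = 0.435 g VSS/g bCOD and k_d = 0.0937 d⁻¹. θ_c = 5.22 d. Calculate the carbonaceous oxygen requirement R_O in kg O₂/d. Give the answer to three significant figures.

The observed yield is Y_obs = Y/(1 + k_d·θ_c) = 0.435 / (1 + 0.0937 × 5.22) = 0.435 / 1.489 = 0.2921 g VSS per g bCOD removed.
Substrate removed = Q·(S₀ − S) = 1620 m³/d × (2380 − 21.9) g/m³ = 3.82×10^6 g/d = 3820 kg/d.
Biomass synthesised: P_X = Y_obs × 3820 = 1116 kg VSS/d.
R_O = Q·ΔS − 1.42 P_X = 3820 − 1585 = 2235 kg O₂/d.

R_O ≈ 2240 kg O₂/d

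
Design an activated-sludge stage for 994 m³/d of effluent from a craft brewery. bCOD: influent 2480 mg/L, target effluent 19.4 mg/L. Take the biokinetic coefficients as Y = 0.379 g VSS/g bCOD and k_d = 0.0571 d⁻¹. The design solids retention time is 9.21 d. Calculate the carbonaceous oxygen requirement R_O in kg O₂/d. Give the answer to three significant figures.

Correct the yield for decay: Y_obs = Y/(1 + k_d θ_c) = 0.379 / (1 + 0.0571 × 9.21) = 0.379 / 1.526 = 0.2484.
Q·(S₀ − S) = 994 × (2480 − 19.4) × 10⁻³ = 2446 kg/d removed.
Biomass synthesised: P_X = Y_obs × 2446 = 607.5 kg VSS/d.
Carbonaceous O₂ demand = substrate oxidised − cell-mass equivalent = 2446 − 1.42 × 607.5 = 1583 kg O₂/d.

R_O ≈ 1580 kg O₂/d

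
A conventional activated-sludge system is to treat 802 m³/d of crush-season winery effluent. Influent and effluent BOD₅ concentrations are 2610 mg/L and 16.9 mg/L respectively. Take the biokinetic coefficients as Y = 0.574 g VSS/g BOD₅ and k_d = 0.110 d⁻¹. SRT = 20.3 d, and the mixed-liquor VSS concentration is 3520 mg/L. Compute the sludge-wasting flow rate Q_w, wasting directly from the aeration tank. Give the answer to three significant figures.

Q_w ≈ 105 m³/d

Rearranging the biomass balance for a CMAS with decay, V = Y·Q·ΔS·θ_c / [X·(1+k_d θ_c)] = 0.574 × 802 × (2610 − 16.9) × 20.3 / [3520 × (1 + 0.110 × 20.3)] = 2.42×10^7 / 11380 = 2129 m³.
Wasting from the aeration tank: Q_w = V / θ_c = 2129 / 20.3 = 104.9 m³/d.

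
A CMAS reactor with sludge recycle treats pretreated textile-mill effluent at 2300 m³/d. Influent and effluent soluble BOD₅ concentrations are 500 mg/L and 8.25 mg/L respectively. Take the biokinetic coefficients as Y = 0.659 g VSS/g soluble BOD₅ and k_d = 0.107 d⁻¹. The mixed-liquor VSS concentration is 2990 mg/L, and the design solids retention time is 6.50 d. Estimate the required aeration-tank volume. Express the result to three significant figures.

Steady-state biomass mass balance: V·X·(1 + k_d·θ_c) = Y·Q·(S₀ − S)·θ_c, so V = 0.659 × 2300 × (500 − 8.25) × 6.50 / [2990 × (1 + 0.107 × 6.50)] = 4.84×10^6 / 5070 = 955.7 m³.

V ≈ 956 m³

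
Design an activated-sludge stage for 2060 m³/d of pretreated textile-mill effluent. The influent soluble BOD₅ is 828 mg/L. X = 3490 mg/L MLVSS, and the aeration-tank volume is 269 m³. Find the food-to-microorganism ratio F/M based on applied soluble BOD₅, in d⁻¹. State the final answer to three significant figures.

F/M ≈ 1.82 d⁻¹

F/M = Q·S₀ / (V·X) = 2060 × 828 / (269.0 × 3490) = 1.817 g soluble BOD₅·(g VSS·d)⁻¹.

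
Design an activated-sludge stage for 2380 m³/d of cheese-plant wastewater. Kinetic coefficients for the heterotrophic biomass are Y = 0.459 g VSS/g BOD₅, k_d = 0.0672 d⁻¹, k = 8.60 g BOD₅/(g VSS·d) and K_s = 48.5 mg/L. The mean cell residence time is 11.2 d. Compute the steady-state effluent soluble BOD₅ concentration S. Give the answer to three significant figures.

For a completely mixed reactor with recycle the Lawrence–McCarty relation gives S = K_s·(1 + k_d·θ_c) / [θ_c·(Y·k − k_d) − 1] = 48.5 × (1 + 0.0672 × 11.2) / [11.2 × (0.459 × 8.60 − 0.0672) − 1] = 85.00 / 42.46 = 2.002 mg/L.

S ≈ 2.00 mg/L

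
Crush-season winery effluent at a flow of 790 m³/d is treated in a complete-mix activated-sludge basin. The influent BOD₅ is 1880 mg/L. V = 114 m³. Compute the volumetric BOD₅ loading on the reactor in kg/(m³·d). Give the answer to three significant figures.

L_v ≈ 13.0 kg BOD₅/(m³·d)

Applied BOD₅ load per unit volume = Q·S₀/V = (790 × 1880/1000)/114.0 = 13.03 kg BOD₅·m⁻³·d⁻¹.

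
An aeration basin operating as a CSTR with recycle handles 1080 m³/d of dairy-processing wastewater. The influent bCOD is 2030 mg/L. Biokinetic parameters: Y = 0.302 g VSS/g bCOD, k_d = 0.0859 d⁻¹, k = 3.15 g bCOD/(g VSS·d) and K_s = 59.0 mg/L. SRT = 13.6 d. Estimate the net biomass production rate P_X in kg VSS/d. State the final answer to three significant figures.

P_X ≈ 304 kg VSS/d

For a completely mixed reactor with recycle the Lawrence–McCarty relation gives S = K_s·(1 + k_d·θ_c) / [θ_c·(Y·k − k_d) − 1] = 59.0 × (1 + 0.0859 × 13.6) / [13.6 × (0.302 × 3.15 − 0.0859) − 1] = 127.9 / 10.77 = 11.88 mg/L.
The observed yield is Y_obs = Y/(1 + k_d·θ_c) = 0.302 / (1 + 0.0859 × 13.6) = 0.302 / 2.168 = 0.1393 g VSS per g bCOD removed.
ΔS = 2030 − 11.9 = 2018 mg/L, so the substrate removal rate is 1080 × 2018/1000 = 2180 kg bCOD/d.
Net biomass production P_X = Y_obs × Q·(S₀ − S) = 0.1393 × 2180 = 303.6 kg VSS/d.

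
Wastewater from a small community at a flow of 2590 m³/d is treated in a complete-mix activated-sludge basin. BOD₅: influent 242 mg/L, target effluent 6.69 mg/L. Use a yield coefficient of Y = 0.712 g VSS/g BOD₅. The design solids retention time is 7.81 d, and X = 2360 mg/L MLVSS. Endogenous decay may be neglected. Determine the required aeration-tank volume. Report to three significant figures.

With k_d = 0 the design equation reduces to V = Y Q (S₀−S) θ_c / X = 0.712 × 2590 × (242 − 6.69) × 7.81 / 2360 = 1436 m³.

V ≈ 1440 m³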